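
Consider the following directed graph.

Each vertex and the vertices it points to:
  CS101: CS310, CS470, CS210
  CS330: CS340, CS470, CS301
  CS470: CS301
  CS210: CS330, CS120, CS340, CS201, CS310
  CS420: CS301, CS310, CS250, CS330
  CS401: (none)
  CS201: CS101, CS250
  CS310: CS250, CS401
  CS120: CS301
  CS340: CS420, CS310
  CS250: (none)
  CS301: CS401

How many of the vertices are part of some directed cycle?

A vertex is on a directed cycle iff it belongs to a strongly connected component of size ≥ 2 (or has a self-loop).
The vertices on cycles are {CS101, CS201, CS210, CS330, CS340, CS420} — 6 in total.

6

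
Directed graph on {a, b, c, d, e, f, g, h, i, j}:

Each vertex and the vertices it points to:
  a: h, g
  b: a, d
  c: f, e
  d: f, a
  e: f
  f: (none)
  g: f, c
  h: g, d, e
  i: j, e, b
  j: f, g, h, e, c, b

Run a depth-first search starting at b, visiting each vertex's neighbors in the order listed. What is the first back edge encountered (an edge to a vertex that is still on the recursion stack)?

d→a

DFS from b (visiting each vertex's neighbors in the order listed); mark gray on enter, black on exit:
b gray
  a gray
    h gray
      g gray
        f gray
        f black
        c gray
          c→f: f black — skip
          e gray
            e→f: f black — skip
          e black
        c black
      g black
      d gray
        d→f: f black — skip
        d→a: a is gray → back edge
First back edge: d → a.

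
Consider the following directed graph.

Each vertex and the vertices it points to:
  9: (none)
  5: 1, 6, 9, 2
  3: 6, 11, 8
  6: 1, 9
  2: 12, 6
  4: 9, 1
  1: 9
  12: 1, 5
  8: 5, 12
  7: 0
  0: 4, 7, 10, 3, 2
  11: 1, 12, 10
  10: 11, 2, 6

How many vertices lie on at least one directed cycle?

7

A vertex is on a directed cycle iff it belongs to a strongly connected component of size ≥ 2 (or has a self-loop).
The vertices on cycles are {0, 2, 5, 7, 10, 11, 12} — 7 in total.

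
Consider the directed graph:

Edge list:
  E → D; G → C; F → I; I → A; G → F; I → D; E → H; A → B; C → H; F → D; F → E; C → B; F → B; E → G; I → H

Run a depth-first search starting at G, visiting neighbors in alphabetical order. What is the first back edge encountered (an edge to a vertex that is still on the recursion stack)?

DFS from G (visiting neighbors in alphabetical order); mark gray on enter, black on exit:
G gray
  C gray
    B gray
    B black
    H gray
    H black
  C black
  F gray
    F→B: B black — skip
    D gray
    D black
    E gray
      E→D: D black — skip
      E→G: G is gray → back edge
First back edge: E → G.

E->G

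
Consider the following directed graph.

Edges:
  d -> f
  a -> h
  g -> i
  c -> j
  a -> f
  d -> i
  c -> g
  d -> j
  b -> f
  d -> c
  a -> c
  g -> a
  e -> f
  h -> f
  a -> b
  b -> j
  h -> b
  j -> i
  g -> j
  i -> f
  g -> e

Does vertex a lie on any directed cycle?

a is on a cycle iff a can reach itself via ≥1 edge.
a → c → g → a — yes.

Yes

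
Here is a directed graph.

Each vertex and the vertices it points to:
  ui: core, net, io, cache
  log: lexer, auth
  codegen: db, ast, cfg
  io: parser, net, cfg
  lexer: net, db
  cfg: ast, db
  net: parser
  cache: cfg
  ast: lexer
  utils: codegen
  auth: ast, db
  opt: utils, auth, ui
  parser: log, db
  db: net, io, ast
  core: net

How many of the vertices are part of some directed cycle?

A vertex is on a directed cycle iff it belongs to a strongly connected component of size ≥ 2 (or has a self-loop).
The vertices on cycles are {db, io, ast, cfg, log, net, auth, lexer, parser} — 9 in total.

9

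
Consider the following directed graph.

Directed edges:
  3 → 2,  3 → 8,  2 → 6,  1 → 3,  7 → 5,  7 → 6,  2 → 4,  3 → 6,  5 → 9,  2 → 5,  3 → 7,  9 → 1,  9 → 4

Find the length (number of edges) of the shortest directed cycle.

5

For each vertex v, BFS finds the shortest path from v back to v.
The shortest such closed walk is 1 → 3 → 7 → 5 → 9 → 1, length 5.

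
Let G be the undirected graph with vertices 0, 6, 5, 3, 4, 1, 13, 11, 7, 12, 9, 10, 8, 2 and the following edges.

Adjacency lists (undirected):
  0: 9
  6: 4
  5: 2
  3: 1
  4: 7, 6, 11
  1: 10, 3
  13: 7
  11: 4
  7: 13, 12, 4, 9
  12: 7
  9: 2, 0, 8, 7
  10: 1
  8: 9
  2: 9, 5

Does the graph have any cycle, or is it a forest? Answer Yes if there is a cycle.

No

DFS, tracking each vertex's parent; an edge to a visited non-parent vertex closes a cycle.
Start from 2:
visit 2 (parent –)
  visit 9 (parent 2)
    9–2: parent, skip
    visit 0 (parent 9)
      0–9: parent, skip
    visit 8 (parent 9)
      8–9: parent, skip
    visit 7 (parent 9)
      visit 13 (parent 7)
        13–7: parent, skip
      visit 12 (parent 7)
        12–7: parent, skip
      visit 4 (parent 7)
        4–7: parent, skip
        visit 6 (parent 4)
          6–4: parent, skip
        visit 11 (parent 4)
          11–4: parent, skip
      7–9: parent, skip
  visit 5 (parent 2)
    5–2: parent, skip
visit 3 (parent –)
  visit 1 (parent 3)
    visit 10 (parent 1)
      10–1: parent, skip
    1–3: parent, skip
No non-parent visited neighbor found — the graph is a forest.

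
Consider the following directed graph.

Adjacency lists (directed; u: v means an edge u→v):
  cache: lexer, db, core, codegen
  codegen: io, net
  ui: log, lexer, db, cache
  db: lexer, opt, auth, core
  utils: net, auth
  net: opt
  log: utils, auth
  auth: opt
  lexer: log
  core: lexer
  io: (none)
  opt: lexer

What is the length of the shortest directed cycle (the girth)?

For each vertex v, BFS finds the shortest path from v back to v.
The shortest such closed walk is log → auth → opt → lexer → log, length 4.

4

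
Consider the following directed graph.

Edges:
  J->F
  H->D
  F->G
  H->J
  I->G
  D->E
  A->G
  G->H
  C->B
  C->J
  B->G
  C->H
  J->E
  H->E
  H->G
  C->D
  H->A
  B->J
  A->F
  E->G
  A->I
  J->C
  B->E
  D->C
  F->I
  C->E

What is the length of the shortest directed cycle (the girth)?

2

For each vertex v, BFS finds the shortest path from v back to v.
The shortest such closed walk is C → J → C, length 2.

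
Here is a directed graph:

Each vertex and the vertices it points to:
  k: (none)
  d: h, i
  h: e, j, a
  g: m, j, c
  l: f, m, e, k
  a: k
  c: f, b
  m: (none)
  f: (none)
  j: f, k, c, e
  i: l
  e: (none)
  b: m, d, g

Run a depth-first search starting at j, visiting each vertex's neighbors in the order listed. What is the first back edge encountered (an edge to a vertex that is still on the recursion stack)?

h->j

DFS from j (visiting each vertex's neighbors in the order listed); mark gray on enter, black on exit:
j gray
  f gray
  f black
  k gray
  k black
  c gray
    c→f: f black — skip
    b gray
      m gray
      m black
      d gray
        h gray
          e gray
          e black
          h→j: j is gray → back edge
First back edge: h → j.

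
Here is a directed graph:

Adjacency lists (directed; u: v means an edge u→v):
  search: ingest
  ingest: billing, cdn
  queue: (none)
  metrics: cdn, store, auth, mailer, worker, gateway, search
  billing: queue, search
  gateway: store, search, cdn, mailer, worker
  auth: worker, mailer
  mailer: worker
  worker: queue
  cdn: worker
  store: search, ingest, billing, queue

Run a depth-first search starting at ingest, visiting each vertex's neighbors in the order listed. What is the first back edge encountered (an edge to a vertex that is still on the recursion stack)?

DFS from ingest (visiting each vertex's neighbors in the order listed); mark gray on enter, black on exit:
ingest gray
  billing gray
    queue gray
    queue black
    search gray
      search→ingest: ingest is gray → back edge
First back edge: search → ingest.

search->ingest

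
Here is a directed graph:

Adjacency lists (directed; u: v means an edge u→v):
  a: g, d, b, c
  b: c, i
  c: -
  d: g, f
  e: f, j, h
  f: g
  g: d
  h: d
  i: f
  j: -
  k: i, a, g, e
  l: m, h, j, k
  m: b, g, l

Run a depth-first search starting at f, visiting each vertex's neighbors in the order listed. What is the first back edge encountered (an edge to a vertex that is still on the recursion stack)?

d→g

DFS from f (visiting each vertex's neighbors in the order listed); mark gray on enter, black on exit:
f gray
  g gray
    d gray
      d→g: g is gray → back edge
First back edge: d → g.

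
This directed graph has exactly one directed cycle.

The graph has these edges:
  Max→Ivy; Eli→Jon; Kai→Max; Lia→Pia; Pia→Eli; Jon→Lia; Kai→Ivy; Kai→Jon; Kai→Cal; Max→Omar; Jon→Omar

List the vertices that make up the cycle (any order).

DFS with gray/black marking from Jon:
Jon gray
  Omar gray
  Omar black
  Lia gray
    Pia gray
      Eli gray
        Eli→Jon: Jon is gray → back edge
Back edge closes the cycle Jon → Lia → Pia → Eli → Jon; its vertices are {Eli, Jon, Lia, Pia}.

Eli, Jon, Lia, Pia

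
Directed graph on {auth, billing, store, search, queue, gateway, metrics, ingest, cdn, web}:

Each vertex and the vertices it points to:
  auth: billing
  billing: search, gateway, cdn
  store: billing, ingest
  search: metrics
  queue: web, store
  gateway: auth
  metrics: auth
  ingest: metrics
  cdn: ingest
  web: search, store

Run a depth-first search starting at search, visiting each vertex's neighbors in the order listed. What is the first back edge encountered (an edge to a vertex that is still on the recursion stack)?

billing→search

DFS from search (visiting each vertex's neighbors in the order listed); mark gray on enter, black on exit:
search gray
  metrics gray
    auth gray
      billing gray
        billing→search: search is gray → back edge
First back edge: billing → search.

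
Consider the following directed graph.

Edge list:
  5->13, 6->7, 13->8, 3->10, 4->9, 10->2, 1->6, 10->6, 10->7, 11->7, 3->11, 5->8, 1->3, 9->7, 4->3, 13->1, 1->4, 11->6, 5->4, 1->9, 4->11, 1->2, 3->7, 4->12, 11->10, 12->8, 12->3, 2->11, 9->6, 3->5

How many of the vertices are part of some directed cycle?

A vertex is on a directed cycle iff it belongs to a strongly connected component of size ≥ 2 (or has a self-loop).
The vertices on cycles are {1, 2, 3, 4, 5, 10, 11, 12, 13} — 9 in total.

9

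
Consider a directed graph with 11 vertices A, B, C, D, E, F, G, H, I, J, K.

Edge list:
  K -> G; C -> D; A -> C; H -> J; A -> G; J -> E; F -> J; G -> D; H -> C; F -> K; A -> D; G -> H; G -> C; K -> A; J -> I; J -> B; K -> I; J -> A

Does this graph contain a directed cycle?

Yes

DFS with white/gray/black marking, starting from C:
C gray
  D gray
  D black
C black
A gray
  A→C: C black — skip
  G gray
    H gray
      J gray
        B gray
        B black
        J→A: A is gray → back edge
Back edge found, so a cycle exists: A → G → H → J → A.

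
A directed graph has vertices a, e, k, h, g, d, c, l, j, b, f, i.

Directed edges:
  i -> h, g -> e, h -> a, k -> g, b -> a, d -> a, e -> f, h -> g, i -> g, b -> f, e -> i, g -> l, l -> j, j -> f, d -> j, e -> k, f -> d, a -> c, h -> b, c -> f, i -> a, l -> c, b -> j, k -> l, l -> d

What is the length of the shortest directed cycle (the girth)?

3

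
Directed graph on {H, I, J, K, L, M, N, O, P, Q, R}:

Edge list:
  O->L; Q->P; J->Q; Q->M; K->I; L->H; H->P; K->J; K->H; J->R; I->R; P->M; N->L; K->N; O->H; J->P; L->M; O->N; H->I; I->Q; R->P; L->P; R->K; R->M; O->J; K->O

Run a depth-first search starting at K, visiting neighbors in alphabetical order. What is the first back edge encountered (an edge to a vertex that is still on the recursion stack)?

R→K

DFS from K (visiting neighbors in alphabetical order); mark gray on enter, black on exit:
K gray
  H gray
    I gray
      Q gray
        M gray
        M black
        P gray
          P→M: M black — skip
        P black
      Q black
      R gray
        R→K: K is gray → back edge
First back edge: R → K.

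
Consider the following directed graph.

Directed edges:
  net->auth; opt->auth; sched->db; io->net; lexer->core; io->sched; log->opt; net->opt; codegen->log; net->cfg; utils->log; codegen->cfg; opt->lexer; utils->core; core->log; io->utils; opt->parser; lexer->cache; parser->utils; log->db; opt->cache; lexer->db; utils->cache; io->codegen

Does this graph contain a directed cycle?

DFS with white/gray/black marking, starting from codegen:
codegen gray
  cfg gray
  cfg black
  log gray
    db gray
    db black
    opt gray
      lexer gray
        lexer→db: db black — skip
        cache gray
        cache black
        core gray
          core→log: log is gray → back edge
Back edge found, so a cycle exists: log → opt → lexer → core → log.

Yes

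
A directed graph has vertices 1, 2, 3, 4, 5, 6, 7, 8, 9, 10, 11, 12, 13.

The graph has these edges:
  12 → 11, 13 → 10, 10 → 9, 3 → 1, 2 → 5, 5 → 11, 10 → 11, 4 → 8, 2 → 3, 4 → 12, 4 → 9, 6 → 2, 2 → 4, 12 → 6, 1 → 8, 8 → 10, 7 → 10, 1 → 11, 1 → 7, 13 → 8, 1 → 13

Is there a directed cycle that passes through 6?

Yes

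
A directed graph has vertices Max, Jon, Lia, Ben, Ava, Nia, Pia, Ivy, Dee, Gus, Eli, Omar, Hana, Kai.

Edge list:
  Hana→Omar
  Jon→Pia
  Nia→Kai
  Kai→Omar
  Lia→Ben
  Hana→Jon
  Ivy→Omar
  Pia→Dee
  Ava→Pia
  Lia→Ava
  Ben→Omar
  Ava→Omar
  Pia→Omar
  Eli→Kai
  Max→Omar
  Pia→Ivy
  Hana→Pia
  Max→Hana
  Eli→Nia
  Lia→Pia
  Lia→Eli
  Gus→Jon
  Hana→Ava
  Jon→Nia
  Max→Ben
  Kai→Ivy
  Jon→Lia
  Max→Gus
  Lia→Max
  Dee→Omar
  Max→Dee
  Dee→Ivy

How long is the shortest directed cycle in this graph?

For each vertex v, BFS finds the shortest path from v back to v.
The shortest such closed walk is Jon → Lia → Max → Gus → Jon, length 4.

4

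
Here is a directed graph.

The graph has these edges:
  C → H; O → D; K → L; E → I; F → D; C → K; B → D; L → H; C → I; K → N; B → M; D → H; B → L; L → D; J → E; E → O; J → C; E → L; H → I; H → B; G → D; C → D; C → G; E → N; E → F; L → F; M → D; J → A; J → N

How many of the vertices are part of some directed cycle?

6

A vertex is on a directed cycle iff it belongs to a strongly connected component of size ≥ 2 (or has a self-loop).
The vertices on cycles are {B, D, F, H, L, M} — 6 in total.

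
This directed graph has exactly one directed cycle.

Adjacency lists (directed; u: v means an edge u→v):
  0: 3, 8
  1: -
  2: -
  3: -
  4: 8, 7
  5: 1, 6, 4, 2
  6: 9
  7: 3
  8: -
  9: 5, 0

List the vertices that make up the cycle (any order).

5, 6, 9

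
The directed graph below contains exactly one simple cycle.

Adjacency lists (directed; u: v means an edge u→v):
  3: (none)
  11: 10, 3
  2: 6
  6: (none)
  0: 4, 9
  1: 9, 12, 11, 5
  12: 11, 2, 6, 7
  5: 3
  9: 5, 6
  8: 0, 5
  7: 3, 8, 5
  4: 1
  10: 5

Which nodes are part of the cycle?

0, 1, 4, 7, 8, 12

DFS with gray/black marking from 12:
12 gray
  11 gray
    10 gray
      5 gray
        3 gray
        3 black
      5 black
    10 black
    11→3: 3 black — skip
  11 black
  2 gray
    6 gray
    6 black
  2 black
  12→6: 6 black — skip
  7 gray
    7→3: 3 black — skip
    8 gray
      0 gray
        4 gray
          1 gray
            9 gray
              9→5: 5 black — skip
              9→6: 6 black — skip
            9 black
            1→12: 12 is gray → back edge
Back edge closes the cycle 12 → 7 → 8 → 0 → 4 → 1 → 12; its vertices are {0, 1, 4, 7, 8, 12}.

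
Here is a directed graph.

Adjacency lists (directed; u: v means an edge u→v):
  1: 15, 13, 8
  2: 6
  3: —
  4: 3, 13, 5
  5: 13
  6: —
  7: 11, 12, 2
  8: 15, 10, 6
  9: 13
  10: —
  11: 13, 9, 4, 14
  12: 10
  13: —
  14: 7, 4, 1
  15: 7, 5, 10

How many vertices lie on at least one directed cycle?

6

A vertex is on a directed cycle iff it belongs to a strongly connected component of size ≥ 2 (or has a self-loop).
The vertices on cycles are {1, 7, 8, 11, 14, 15} — 6 in total.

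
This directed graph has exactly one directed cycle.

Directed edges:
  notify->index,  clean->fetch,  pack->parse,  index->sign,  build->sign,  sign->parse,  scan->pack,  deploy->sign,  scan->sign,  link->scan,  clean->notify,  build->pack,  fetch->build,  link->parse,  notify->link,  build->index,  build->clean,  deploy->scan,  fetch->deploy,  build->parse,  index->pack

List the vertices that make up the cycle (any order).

build, clean, fetch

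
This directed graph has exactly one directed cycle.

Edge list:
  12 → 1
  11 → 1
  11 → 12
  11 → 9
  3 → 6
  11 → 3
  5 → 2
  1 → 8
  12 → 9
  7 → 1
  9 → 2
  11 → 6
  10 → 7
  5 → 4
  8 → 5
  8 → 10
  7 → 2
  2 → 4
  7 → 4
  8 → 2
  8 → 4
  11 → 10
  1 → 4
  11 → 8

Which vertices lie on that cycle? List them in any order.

1, 7, 8, 10

DFS with gray/black marking from 8:
8 gray
  4 gray
  4 black
  5 gray
    5→4: 4 black — skip
    2 gray
      2→4: 4 black — skip
    2 black
  5 black
  8→2: 2 black — skip
  10 gray
    7 gray
      7→4: 4 black — skip
      1 gray
        1→8: 8 is gray → back edge
Back edge closes the cycle 8 → 10 → 7 → 1 → 8; its vertices are {1, 7, 8, 10}.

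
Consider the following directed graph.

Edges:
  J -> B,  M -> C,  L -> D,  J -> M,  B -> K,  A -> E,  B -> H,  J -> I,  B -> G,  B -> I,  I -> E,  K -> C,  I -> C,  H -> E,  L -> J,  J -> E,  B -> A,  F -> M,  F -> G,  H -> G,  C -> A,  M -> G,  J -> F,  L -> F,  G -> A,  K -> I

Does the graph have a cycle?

No

DFS with white/gray/black marking, starting from F:
F gray
  G gray
    A gray
      E gray
      E black
    A black
  G black
  M gray
    M→G: G black — skip
    C gray
      C→A: A black — skip
    C black
  M black
F black
B gray
  B→A: A black — skip
  B→G: G black — skip
  K gray
    I gray
      I→E: E black — skip
      I→C: C black — skip
    I black
    K→C: C black — skip
  K black
  B→I: I black — skip
  H gray
    H→E: E black — skip
    H→G: G black — skip
  H black
B black
D gray
D black
J gray
  J→E: E black — skip
  J→M: M black — skip
  J→I: I black — skip
  J→F: F black — skip
  J→B: B black — skip
J black
L gray
  L→J: J black — skip
  L→F: F black — skip
  L→D: D black — skip
L black
Every edge goes to a white or black vertex — no back edge, so the graph is acyclic.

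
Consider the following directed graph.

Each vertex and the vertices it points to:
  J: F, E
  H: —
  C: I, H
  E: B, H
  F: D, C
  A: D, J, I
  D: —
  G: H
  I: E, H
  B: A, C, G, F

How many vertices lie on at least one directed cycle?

7

A vertex is on a directed cycle iff it belongs to a strongly connected component of size ≥ 2 (or has a self-loop).
The vertices on cycles are {A, B, C, E, F, I, J} — 7 in total.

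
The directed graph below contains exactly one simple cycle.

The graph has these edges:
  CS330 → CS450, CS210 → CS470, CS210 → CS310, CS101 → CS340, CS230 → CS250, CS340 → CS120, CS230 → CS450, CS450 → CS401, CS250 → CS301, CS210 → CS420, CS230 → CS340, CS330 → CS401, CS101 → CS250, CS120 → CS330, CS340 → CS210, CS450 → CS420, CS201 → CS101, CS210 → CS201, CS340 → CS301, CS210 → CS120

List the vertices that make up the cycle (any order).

CS101, CS201, CS210, CS340

DFS with gray/black marking from CS340:
CS340 gray
  CS120 gray
    CS330 gray
      CS401 gray
      CS401 black
      CS450 gray
        CS420 gray
        CS420 black
        CS450→CS401: CS401 black — skip
      CS450 black
    CS330 black
  CS120 black
  CS301 gray
  CS301 black
  CS210 gray
    CS210→CS120: CS120 black — skip
    CS310 gray
    CS310 black
    CS201 gray
      CS101 gray
        CS101→CS340: CS340 is gray → back edge
Back edge closes the cycle CS340 → CS210 → CS201 → CS101 → CS340; its vertices are {CS101, CS201, CS210, CS340}.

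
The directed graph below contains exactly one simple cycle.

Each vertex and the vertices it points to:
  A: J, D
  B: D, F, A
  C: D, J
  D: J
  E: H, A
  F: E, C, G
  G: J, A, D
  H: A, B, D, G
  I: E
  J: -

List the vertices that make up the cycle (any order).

B, E, F, H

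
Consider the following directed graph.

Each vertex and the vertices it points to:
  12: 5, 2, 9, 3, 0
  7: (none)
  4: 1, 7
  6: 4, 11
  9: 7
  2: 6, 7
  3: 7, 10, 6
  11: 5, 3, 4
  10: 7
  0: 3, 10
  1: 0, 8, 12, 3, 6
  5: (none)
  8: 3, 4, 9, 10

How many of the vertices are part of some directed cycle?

9

A vertex is on a directed cycle iff it belongs to a strongly connected component of size ≥ 2 (or has a self-loop).
The vertices on cycles are {0, 1, 2, 3, 4, 6, 8, 11, 12} — 9 in total.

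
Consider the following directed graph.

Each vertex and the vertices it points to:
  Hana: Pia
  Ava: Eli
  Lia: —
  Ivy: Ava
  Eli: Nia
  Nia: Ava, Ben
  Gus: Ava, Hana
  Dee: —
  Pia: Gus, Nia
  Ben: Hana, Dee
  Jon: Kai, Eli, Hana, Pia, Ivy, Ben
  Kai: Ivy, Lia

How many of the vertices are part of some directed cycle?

A vertex is on a directed cycle iff it belongs to a strongly connected component of size ≥ 2 (or has a self-loop).
The vertices on cycles are {Ava, Ben, Eli, Gus, Nia, Pia, Hana} — 7 in total.

7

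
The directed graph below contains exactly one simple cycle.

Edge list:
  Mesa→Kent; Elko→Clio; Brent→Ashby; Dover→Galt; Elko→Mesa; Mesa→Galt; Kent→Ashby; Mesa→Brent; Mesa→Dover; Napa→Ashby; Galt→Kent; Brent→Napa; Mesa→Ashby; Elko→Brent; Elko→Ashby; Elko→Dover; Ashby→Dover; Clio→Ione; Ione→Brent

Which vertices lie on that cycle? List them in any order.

Galt, Kent, Ashby, Dover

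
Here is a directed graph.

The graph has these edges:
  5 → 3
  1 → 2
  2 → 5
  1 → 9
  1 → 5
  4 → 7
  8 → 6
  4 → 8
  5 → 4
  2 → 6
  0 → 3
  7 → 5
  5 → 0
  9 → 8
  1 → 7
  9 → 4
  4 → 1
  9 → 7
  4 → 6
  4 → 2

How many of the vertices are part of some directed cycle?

6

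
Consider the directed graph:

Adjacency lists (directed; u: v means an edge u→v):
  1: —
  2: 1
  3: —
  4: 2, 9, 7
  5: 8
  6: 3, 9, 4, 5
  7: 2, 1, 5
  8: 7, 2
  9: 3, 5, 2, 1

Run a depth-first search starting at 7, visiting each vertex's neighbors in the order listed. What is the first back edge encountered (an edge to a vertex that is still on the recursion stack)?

8→7

DFS from 7 (visiting each vertex's neighbors in the order listed); mark gray on enter, black on exit:
7 gray
  2 gray
    1 gray
    1 black
  2 black
  7→1: 1 black — skip
  5 gray
    8 gray
      8→7: 7 is gray → back edge
First back edge: 8 → 7.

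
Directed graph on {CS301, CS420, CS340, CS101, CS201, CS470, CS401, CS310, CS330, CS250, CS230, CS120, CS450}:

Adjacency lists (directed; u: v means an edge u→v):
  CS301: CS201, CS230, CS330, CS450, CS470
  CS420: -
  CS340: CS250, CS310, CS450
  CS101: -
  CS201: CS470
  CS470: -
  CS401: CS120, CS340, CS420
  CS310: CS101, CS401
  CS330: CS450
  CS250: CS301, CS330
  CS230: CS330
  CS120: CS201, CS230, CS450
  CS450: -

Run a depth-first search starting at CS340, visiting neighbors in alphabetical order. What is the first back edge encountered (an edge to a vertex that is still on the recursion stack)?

DFS from CS340 (visiting neighbors in alphabetical order); mark gray on enter, black on exit:
CS340 gray
  CS250 gray
    CS301 gray
      CS201 gray
        CS470 gray
        CS470 black
      CS201 black
      CS230 gray
        CS330 gray
          CS450 gray
          CS450 black
        CS330 black
      CS230 black
      CS301→CS330: CS330 black — skip
      CS301→CS450: CS450 black — skip
      CS301→CS470: CS470 black — skip
    CS301 black
    CS250→CS330: CS330 black — skip
  CS250 black
  CS310 gray
    CS101 gray
    CS101 black
    CS401 gray
      CS120 gray
        CS120→CS201: CS201 black — skip
        CS120→CS230: CS230 black — skip
        CS120→CS450: CS450 black — skip
      CS120 black
      CS401→CS340: CS340 is gray → back edge
First back edge: CS401 → CS340.

CS401→CS340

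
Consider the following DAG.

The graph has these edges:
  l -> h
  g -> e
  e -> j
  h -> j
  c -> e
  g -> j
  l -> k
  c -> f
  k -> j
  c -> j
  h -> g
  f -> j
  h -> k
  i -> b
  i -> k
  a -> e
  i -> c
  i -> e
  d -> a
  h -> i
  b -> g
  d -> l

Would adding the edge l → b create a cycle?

Adding l→b creates a cycle iff b can already reach l.
Explore from b: no path reaches l. The graph stays acyclic.

No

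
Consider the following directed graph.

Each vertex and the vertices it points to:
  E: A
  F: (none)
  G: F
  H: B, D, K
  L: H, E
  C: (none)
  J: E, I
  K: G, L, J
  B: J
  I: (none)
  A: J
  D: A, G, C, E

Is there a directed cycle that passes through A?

Yes

A is on a cycle iff A can reach itself via ≥1 edge.
A → J → E → A — yes.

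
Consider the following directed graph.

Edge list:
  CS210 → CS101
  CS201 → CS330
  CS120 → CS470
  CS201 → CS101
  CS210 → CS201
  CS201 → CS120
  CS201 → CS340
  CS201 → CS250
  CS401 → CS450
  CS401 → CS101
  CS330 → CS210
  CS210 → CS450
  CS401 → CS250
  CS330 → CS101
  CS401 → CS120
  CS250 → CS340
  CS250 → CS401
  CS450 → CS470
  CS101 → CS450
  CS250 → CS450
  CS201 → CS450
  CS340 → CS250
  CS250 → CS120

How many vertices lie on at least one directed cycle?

6

A vertex is on a directed cycle iff it belongs to a strongly connected component of size ≥ 2 (or has a self-loop).
The vertices on cycles are {CS201, CS210, CS250, CS330, CS340, CS401} — 6 in total.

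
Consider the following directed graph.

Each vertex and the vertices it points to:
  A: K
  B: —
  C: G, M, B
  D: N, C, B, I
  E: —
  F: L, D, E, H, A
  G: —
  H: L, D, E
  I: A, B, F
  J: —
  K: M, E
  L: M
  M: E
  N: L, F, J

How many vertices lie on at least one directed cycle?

A vertex is on a directed cycle iff it belongs to a strongly connected component of size ≥ 2 (or has a self-loop).
The vertices on cycles are {D, F, H, I, N} — 5 in total.

5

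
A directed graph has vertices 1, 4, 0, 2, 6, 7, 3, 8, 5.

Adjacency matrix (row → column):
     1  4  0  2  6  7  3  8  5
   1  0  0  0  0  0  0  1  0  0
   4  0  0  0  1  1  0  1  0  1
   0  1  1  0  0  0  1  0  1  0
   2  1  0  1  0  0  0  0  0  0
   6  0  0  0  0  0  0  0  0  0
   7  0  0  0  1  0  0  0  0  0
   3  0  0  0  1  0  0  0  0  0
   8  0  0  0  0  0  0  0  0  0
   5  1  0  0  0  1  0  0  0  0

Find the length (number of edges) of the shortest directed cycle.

For each vertex v, BFS finds the shortest path from v back to v.
The shortest such closed walk is 7 → 2 → 0 → 7, length 3.

3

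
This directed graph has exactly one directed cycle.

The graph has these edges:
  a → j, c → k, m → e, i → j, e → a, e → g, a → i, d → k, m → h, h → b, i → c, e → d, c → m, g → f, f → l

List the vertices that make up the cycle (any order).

DFS with gray/black marking from c:
c gray
  m gray
    e gray
      d gray
        k gray
        k black
      d black
      a gray
        j gray
        j black
        i gray
          i→j: j black — skip
          i→c: c is gray → back edge
Back edge closes the cycle c → m → e → a → i → c; its vertices are {a, c, e, i, m}.

a, c, e, i, m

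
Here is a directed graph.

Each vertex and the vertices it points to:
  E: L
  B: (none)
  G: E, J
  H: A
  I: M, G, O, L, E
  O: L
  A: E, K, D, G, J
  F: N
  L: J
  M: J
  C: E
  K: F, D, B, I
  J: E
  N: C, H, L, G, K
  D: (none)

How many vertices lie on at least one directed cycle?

8

A vertex is on a directed cycle iff it belongs to a strongly connected component of size ≥ 2 (or has a self-loop).
The vertices on cycles are {A, E, F, H, J, K, L, N} — 8 in total.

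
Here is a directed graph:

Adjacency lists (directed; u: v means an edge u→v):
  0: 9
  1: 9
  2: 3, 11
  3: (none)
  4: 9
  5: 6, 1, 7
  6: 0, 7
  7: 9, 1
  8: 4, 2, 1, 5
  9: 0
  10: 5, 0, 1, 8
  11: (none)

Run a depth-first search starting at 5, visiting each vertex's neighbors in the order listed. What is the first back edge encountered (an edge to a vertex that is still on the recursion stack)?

9->0

DFS from 5 (visiting each vertex's neighbors in the order listed); mark gray on enter, black on exit:
5 gray
  6 gray
    0 gray
      9 gray
        9→0: 0 is gray → back edge
First back edge: 9 → 0.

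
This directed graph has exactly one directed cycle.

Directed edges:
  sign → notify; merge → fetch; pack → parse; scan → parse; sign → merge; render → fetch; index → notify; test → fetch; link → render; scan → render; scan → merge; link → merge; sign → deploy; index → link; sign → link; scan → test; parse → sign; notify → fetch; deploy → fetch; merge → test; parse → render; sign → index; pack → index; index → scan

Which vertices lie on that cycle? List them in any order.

scan, sign, index, parse

DFS with gray/black marking from index:
index gray
  link gray
    merge gray
      fetch gray
      fetch black
      test gray
        test→fetch: fetch black — skip
      test black
    merge black
    render gray
      render→fetch: fetch black — skip
    render black
  link black
  scan gray
    scan→render: render black — skip
    scan→test: test black — skip
    parse gray
      parse→render: render black — skip
      sign gray
        sign→link: link black — skip
        deploy gray
          deploy→fetch: fetch black — skip
        deploy black
        sign→index: index is gray → back edge
Back edge closes the cycle index → scan → parse → sign → index; its vertices are {scan, sign, index, parse}.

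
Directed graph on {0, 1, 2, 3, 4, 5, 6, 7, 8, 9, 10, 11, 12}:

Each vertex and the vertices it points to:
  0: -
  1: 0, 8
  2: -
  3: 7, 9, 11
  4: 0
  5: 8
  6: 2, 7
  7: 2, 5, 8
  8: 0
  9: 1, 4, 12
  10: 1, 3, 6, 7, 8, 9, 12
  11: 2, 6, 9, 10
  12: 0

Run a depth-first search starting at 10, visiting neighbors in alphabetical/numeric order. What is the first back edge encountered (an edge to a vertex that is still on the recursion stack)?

DFS from 10 (visiting neighbors in alphabetical/numeric order); mark gray on enter, black on exit:
10 gray
  1 gray
    0 gray
    0 black
    8 gray
      8→0: 0 black — skip
    8 black
  1 black
  3 gray
    7 gray
      2 gray
      2 black
      5 gray
        5→8: 8 black — skip
      5 black
      7→8: 8 black — skip
    7 black
    9 gray
      9→1: 1 black — skip
      4 gray
        4→0: 0 black — skip
      4 black
      12 gray
        12→0: 0 black — skip
      12 black
    9 black
    11 gray
      11→2: 2 black — skip
      6 gray
        6→2: 2 black — skip
        6→7: 7 black — skip
      6 black
      11→9: 9 black — skip
      11→10: 10 is gray → back edge
First back edge: 11 → 10.

11->10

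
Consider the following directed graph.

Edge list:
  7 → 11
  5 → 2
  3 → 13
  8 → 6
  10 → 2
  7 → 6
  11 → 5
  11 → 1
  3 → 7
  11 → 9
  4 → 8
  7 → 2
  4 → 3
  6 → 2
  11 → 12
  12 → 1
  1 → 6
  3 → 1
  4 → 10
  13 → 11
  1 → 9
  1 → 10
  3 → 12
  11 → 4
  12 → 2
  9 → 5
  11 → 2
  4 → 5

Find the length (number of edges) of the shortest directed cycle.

4

For each vertex v, BFS finds the shortest path from v back to v.
The shortest such closed walk is 3 → 7 → 11 → 4 → 3, length 4.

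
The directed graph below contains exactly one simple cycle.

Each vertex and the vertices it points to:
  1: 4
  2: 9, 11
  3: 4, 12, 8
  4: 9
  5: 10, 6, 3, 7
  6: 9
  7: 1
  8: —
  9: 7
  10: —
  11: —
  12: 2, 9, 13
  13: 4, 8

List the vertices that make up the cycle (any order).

1, 4, 7, 9

DFS with gray/black marking from 7:
7 gray
  1 gray
    4 gray
      9 gray
        9→7: 7 is gray → back edge
Back edge closes the cycle 7 → 1 → 4 → 9 → 7; its vertices are {1, 4, 7, 9}.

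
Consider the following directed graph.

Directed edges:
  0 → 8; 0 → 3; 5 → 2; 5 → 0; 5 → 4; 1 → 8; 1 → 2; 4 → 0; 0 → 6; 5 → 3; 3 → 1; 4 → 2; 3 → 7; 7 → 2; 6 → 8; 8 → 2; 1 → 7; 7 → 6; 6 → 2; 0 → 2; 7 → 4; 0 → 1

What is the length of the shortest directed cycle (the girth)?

4

For each vertex v, BFS finds the shortest path from v back to v.
The shortest such closed walk is 4 → 0 → 3 → 7 → 4, length 4.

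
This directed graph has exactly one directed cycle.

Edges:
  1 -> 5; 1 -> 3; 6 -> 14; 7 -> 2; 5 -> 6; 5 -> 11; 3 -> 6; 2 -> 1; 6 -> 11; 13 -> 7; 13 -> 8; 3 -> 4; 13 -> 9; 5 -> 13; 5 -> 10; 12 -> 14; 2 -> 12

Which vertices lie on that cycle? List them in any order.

1, 2, 5, 7, 13

DFS with gray/black marking from 2:
2 gray
  1 gray
    3 gray
      6 gray
        14 gray
        14 black
        11 gray
        11 black
      6 black
      4 gray
      4 black
    3 black
    5 gray
      5→11: 11 black — skip
      10 gray
      10 black
      5→6: 6 black — skip
      13 gray
        7 gray
          7→2: 2 is gray → back edge
Back edge closes the cycle 2 → 1 → 5 → 13 → 7 → 2; its vertices are {1, 2, 5, 7, 13}.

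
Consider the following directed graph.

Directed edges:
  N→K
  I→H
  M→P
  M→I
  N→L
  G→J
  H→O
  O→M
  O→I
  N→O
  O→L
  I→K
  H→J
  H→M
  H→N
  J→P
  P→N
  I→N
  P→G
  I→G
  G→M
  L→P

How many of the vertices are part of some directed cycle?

A vertex is on a directed cycle iff it belongs to a strongly connected component of size ≥ 2 (or has a self-loop).
The vertices on cycles are {G, H, I, J, L, M, N, O, P} — 9 in total.

9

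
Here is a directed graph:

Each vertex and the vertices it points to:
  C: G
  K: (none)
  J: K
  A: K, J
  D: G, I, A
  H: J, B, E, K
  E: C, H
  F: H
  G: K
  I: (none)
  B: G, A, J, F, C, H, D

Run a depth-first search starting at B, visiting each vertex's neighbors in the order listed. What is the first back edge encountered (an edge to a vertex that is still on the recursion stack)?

DFS from B (visiting each vertex's neighbors in the order listed); mark gray on enter, black on exit:
B gray
  G gray
    K gray
    K black
  G black
  A gray
    A→K: K black — skip
    J gray
      J→K: K black — skip
    J black
  A black
  B→J: J black — skip
  F gray
    H gray
      H→J: J black — skip
      H→B: B is gray → back edge
First back edge: H → B.

H->B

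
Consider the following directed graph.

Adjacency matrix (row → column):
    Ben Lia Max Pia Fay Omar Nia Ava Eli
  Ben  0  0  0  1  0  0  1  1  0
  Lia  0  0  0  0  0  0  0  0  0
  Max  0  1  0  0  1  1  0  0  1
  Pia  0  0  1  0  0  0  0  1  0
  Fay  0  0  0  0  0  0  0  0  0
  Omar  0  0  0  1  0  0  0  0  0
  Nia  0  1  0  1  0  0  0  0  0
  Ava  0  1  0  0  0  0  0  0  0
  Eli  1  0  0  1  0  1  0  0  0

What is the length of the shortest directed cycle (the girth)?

For each vertex v, BFS finds the shortest path from v back to v.
The shortest such closed walk is Eli → Pia → Max → Eli, length 3.

3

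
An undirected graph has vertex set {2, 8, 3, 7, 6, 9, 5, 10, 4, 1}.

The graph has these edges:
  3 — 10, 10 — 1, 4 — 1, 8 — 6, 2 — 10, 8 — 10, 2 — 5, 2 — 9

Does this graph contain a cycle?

No

DFS, tracking each vertex's parent; an edge to a visited non-parent vertex closes a cycle.
Start from 8:
visit 8 (parent –)
  visit 10 (parent 8)
    visit 1 (parent 10)
      visit 4 (parent 1)
        4–1: parent, skip
      1–10: parent, skip
    visit 2 (parent 10)
      visit 9 (parent 2)
        9–2: parent, skip
      2–10: parent, skip
      visit 5 (parent 2)
        5–2: parent, skip
    visit 3 (parent 10)
      3–10: parent, skip
    10–8: parent, skip
  visit 6 (parent 8)
    6–8: parent, skip
visit 7 (parent –)
No non-parent visited neighbor found — the graph is a forest.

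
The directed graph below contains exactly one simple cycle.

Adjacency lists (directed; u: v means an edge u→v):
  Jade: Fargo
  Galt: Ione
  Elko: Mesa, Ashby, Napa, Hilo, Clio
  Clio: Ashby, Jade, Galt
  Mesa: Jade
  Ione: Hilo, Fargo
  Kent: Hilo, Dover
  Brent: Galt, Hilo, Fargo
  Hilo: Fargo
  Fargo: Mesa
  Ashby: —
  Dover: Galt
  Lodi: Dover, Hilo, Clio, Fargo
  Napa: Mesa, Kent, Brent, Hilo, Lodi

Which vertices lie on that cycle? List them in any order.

Jade, Mesa, Fargo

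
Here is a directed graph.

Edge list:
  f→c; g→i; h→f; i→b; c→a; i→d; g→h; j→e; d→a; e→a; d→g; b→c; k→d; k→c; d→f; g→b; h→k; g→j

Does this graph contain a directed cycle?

DFS with white/gray/black marking, starting from i:
i gray
  d gray
    f gray
      c gray
        a gray
        a black
      c black
    f black
    d→a: a black — skip
    g gray
      j gray
        e gray
          e→a: a black — skip
        e black
      j black
      h gray
        k gray
          k→c: c black — skip
          k→d: d is gray → back edge
Back edge found, so a cycle exists: d → g → h → k → d.

Yes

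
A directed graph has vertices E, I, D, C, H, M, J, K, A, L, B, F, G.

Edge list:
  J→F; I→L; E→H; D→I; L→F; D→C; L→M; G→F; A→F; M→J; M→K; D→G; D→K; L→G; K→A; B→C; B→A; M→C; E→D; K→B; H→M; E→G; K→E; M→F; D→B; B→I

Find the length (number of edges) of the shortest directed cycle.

For each vertex v, BFS finds the shortest path from v back to v.
The shortest such closed walk is K → E → D → K, length 3.

3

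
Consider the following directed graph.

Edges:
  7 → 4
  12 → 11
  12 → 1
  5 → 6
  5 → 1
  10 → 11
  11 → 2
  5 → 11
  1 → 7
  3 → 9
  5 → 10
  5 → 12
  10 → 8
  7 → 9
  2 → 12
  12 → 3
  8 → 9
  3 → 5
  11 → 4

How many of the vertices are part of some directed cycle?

6

A vertex is on a directed cycle iff it belongs to a strongly connected component of size ≥ 2 (or has a self-loop).
The vertices on cycles are {2, 3, 5, 10, 11, 12} — 6 in total.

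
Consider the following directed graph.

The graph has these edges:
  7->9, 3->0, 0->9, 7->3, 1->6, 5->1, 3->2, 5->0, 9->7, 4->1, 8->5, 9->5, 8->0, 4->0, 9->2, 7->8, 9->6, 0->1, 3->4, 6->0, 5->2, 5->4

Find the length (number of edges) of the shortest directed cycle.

2

For each vertex v, BFS finds the shortest path from v back to v.
The shortest such closed walk is 9 → 7 → 9, length 2.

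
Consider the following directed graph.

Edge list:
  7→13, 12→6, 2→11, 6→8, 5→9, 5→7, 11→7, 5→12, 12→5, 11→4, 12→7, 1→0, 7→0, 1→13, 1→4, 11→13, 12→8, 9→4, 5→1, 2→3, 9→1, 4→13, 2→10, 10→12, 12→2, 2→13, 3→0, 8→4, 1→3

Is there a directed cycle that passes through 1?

No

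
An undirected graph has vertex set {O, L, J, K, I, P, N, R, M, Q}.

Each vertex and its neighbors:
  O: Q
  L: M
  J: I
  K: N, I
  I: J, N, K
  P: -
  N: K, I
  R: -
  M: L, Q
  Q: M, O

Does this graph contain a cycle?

Yes

DFS, tracking each vertex's parent; an edge to a visited non-parent vertex closes a cycle.
Start from R:
visit R (parent –)
visit O (parent –)
  visit Q (parent O)
    visit M (parent Q)
      visit L (parent M)
        L–M: parent, skip
      M–Q: parent, skip
    Q–O: parent, skip
visit J (parent –)
  visit I (parent J)
    I–J: parent, skip
    visit N (parent I)
      visit K (parent N)
        K–N: parent, skip
        K–I: I visited and ≠ parent → cycle
Cycle: I – N – K – I.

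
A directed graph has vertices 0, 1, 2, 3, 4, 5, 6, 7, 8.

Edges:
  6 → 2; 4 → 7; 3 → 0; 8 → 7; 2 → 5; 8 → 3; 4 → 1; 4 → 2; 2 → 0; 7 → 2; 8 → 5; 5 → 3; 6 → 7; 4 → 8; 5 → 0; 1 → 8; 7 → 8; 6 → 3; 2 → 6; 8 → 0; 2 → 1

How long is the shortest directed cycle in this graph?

2

For each vertex v, BFS finds the shortest path from v back to v.
The shortest such closed walk is 2 → 6 → 2, length 2.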